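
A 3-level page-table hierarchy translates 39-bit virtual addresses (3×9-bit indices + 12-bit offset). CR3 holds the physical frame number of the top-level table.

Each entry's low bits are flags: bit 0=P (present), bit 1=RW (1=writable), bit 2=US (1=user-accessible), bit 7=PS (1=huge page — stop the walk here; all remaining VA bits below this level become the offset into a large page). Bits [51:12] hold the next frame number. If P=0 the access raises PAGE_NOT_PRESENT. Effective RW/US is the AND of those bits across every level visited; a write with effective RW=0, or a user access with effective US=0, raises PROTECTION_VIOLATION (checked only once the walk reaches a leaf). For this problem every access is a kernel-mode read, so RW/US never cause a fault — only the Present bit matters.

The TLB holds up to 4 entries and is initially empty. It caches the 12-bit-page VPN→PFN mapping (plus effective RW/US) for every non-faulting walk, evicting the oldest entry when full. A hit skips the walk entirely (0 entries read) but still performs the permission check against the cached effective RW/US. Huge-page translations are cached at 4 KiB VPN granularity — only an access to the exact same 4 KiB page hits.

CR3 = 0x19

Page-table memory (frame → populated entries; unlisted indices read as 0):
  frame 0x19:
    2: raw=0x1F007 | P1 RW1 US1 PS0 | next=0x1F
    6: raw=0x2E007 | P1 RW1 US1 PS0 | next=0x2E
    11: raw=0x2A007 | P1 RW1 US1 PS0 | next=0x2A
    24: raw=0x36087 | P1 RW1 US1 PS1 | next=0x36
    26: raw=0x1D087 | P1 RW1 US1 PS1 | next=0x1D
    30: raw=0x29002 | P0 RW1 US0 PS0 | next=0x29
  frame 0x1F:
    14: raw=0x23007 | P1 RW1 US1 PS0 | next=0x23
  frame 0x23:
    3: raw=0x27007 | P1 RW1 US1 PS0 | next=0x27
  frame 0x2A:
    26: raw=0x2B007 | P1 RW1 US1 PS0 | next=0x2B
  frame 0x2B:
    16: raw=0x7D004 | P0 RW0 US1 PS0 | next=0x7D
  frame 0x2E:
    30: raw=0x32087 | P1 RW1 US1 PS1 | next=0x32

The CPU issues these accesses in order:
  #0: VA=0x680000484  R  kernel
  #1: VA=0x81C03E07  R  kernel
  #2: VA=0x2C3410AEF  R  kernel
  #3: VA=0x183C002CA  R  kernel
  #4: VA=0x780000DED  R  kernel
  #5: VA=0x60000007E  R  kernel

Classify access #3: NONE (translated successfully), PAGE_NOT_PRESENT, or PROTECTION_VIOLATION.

Walk each access:
#0 VA=0x680000484 (r,kernel):
  lvl0: tbl 0x19, slot 26 ⇒ 0x1D087 (P1/RW1/US1/PS1)
  ✓ 0x1D484 (huge @L0)  — 1 lookups
#1 VA=0x81C03E07 (r,kernel):
  lvl0: tbl 0x19, slot 2 ⇒ 0x1F007 (P1/RW1/US1/PS0)
  lvl1: tbl 0x1F, slot 14 ⇒ 0x23007 (P1/RW1/US1/PS0)
  lvl2: tbl 0x23, slot 3 ⇒ 0x27007 (P1/RW1/US1/PS0)
  ✓ 0x27E07  — 3 lookups
#2 VA=0x2C3410AEF (r,kernel):
  lvl0: tbl 0x19, slot 11 ⇒ 0x2A007 (P1/RW1/US1/PS0)
  lvl1: tbl 0x2A, slot 26 ⇒ 0x2B007 (P1/RW1/US1/PS0)
  lvl2: tbl 0x2B, slot 16 ⇒ 0x7D004 (P0/RW0/US1/PS0)
  ✗ PAGE_NOT_PRESENT  [3 reads]
#3 VA=0x183C002CA (r,kernel):
  lvl0: tbl 0x19, slot 6 ⇒ 0x2E007 (P1/RW1/US1/PS0)
  lvl1: tbl 0x2E, slot 30 ⇒ 0x32087 (P1/RW1/US1/PS1)
  ✓ 0x322CA (huge @L1)  — 2 lookups
#4 VA=0x780000DED (r,kernel):
  lvl0: tbl 0x19, slot 30 ⇒ 0x29002 (P0/RW1/US0/PS0)
  ✗ PAGE_NOT_PRESENT  [1 reads]
#5 VA=0x60000007E (r,kernel):
  lvl0: tbl 0x19, slot 24 ⇒ 0x36087 (P1/RW1/US1/PS1)
  ✓ 0x3607E (huge @L0)  — 1 lookups

Access #3 fault: NONE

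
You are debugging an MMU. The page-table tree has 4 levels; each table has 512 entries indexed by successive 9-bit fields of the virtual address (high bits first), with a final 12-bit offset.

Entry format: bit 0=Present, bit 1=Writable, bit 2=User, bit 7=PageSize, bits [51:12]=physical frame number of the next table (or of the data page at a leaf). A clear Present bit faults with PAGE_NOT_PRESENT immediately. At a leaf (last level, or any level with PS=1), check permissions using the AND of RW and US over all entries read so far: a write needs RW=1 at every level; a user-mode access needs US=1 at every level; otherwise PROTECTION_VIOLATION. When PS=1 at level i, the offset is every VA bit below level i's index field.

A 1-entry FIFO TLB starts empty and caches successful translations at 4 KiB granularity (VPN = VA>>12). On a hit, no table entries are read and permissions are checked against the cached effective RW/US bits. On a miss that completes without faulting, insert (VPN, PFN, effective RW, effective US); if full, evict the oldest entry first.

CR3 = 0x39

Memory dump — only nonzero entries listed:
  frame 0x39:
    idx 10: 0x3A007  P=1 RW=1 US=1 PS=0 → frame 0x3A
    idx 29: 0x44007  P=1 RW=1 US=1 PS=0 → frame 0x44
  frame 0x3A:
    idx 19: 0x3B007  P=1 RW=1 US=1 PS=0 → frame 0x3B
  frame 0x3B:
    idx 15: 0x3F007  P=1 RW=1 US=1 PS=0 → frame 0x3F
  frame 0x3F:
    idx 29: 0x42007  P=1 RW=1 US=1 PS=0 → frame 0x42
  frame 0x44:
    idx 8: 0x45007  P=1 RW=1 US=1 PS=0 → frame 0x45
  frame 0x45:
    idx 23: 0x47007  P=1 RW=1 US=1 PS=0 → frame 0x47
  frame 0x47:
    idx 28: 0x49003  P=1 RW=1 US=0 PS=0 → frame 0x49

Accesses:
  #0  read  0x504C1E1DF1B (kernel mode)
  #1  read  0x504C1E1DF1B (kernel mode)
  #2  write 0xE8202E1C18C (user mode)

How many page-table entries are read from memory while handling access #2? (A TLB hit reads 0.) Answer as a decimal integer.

Trace:
#0 VA=0x504C1E1DF1B (r,kernel):
  L0: frame=0x39 idx=10 entry=0x3A007 [P=1 RW=1 US=1 PS=0]
  L1: frame=0x3A idx=19 entry=0x3B007 [P=1 RW=1 US=1 PS=0]
  L2: frame=0x3B idx=15 entry=0x3F007 [P=1 RW=1 US=1 PS=0]
  L3: frame=0x3F idx=29 entry=0x42007 [P=1 RW=1 US=1 PS=0]
  ✓ 0x42F1B  — 4 lookups
#1 VA=0x504C1E1DF1B (r,kernel):
  TLB hit vpn=0x504C1E1D → PA=0x42F1B
#2 VA=0xE8202E1C18C (w,user):
  L0: frame=0x39 idx=29 entry=0x44007 [P=1 RW=1 US=1 PS=0]
  L1: frame=0x44 idx=8 entry=0x45007 [P=1 RW=1 US=1 PS=0]
  L2: frame=0x45 idx=23 entry=0x47007 [P=1 RW=1 US=1 PS=0]
  L3: frame=0x47 idx=28 entry=0x49003 [P=1 RW=1 US=0 PS=0]
  → PROTECTION_VIOLATION  (4 entries read)

Entries read for #2: 4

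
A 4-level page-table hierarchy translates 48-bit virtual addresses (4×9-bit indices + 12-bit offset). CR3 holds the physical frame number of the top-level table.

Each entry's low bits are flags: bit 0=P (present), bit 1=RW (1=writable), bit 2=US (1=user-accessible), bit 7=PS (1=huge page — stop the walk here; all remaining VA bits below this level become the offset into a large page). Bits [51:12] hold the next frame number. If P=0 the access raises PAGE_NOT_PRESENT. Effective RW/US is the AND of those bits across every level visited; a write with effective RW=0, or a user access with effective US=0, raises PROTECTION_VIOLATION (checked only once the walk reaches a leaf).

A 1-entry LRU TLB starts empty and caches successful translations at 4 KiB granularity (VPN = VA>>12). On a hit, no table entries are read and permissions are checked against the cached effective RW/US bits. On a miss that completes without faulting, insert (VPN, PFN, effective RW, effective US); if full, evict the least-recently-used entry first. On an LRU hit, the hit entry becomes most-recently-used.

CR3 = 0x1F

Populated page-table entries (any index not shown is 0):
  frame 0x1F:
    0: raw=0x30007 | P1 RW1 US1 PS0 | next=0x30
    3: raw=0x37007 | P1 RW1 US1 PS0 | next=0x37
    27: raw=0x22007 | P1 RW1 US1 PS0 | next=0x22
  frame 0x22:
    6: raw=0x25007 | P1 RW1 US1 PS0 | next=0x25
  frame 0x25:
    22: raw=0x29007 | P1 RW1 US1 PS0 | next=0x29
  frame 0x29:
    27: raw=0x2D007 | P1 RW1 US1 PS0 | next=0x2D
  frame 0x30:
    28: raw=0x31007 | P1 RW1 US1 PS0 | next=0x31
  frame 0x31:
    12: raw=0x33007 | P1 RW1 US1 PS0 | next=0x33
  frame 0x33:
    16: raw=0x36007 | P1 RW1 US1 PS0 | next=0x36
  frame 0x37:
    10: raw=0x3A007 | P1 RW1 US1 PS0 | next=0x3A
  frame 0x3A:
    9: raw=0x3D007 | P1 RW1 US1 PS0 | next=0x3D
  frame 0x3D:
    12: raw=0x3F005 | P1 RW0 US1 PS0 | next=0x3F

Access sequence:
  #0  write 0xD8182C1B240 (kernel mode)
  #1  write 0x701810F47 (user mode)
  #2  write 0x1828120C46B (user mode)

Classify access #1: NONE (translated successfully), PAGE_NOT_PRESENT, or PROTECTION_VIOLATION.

Trace:
#0 VA=0xD8182C1B240 (w,kernel):
  [0] read 0x1F idx=27: raw=0x22007 flags P=1 W=1 U=1 S=0
  [1] read 0x22 idx=6: raw=0x25007 flags P=1 W=1 U=1 S=0
  [2] read 0x25 idx=22: raw=0x29007 flags P=1 W=1 U=1 S=0
  [3] read 0x29 idx=27: raw=0x2D007 flags P=1 W=1 U=1 S=0
  ⇒ phys 0x2D240  [4 reads]
#1 VA=0x701810F47 (w,user):
  [0] read 0x1F idx=0: raw=0x30007 flags P=1 W=1 U=1 S=0
  [1] read 0x30 idx=28: raw=0x31007 flags P=1 W=1 U=1 S=0
  [2] read 0x31 idx=12: raw=0x33007 flags P=1 W=1 U=1 S=0
  [3] read 0x33 idx=16: raw=0x36007 flags P=1 W=1 U=1 S=0
  ⇒ phys 0x36F47  [4 reads]
#2 VA=0x1828120C46B (w,user):
  [0] read 0x1F idx=3: raw=0x37007 flags P=1 W=1 U=1 S=0
  [1] read 0x37 idx=10: raw=0x3A007 flags P=1 W=1 U=1 S=0
  [2] read 0x3A idx=9: raw=0x3D007 flags P=1 W=1 U=1 S=0
  [3] read 0x3D idx=12: raw=0x3F005 flags P=1 W=0 U=1 S=0
  ⇒ fault: PROTECTION_VIOLATION  — 4 lookups

Access #1 fault: NONE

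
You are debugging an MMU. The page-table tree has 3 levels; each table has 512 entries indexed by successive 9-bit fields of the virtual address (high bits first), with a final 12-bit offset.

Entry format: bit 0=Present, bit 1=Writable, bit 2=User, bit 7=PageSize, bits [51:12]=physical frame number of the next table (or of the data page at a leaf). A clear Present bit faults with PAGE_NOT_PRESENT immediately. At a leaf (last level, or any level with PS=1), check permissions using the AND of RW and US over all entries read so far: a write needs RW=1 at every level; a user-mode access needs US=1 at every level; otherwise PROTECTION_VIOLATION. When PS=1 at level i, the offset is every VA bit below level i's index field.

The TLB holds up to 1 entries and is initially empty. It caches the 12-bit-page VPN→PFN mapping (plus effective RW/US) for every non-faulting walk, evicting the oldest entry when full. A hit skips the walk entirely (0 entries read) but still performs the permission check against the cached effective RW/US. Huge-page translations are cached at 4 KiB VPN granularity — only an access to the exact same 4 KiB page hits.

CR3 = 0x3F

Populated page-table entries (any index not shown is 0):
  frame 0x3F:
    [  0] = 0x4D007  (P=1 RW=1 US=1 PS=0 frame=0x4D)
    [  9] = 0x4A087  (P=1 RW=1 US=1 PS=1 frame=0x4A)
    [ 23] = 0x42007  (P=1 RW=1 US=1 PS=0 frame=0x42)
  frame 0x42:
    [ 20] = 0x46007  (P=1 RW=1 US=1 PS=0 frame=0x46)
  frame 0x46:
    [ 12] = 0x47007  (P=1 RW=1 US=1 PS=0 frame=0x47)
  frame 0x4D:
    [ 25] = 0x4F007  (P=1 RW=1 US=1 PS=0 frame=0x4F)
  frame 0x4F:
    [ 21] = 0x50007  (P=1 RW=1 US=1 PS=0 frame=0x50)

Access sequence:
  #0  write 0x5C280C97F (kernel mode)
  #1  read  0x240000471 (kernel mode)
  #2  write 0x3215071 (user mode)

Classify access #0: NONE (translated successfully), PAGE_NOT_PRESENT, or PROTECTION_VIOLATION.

Walk each access:
#0 VA=0x5C280C97F (w,kernel):
  lvl0: tbl 0x3F, slot 23 ⇒ 0x42007 (P1/RW1/US1/PS0)
  lvl1: tbl 0x42, slot 20 ⇒ 0x46007 (P1/RW1/US1/PS0)
  lvl2: tbl 0x46, slot 12 ⇒ 0x47007 (P1/RW1/US1/PS0)
  ✓ 0x4797F  — 3 lookups
#1 VA=0x240000471 (r,kernel):
  lvl0: tbl 0x3F, slot 9 ⇒ 0x4A087 (P1/RW1/US1/PS1)
  ✓ 0x4A471 (huge @L0)  — 1 lookups
#2 VA=0x3215071 (w,user):
  lvl0: tbl 0x3F, slot 0 ⇒ 0x4D007 (P1/RW1/US1/PS0)
  lvl1: tbl 0x4D, slot 25 ⇒ 0x4F007 (P1/RW1/US1/PS0)
  lvl2: tbl 0x4F, slot 21 ⇒ 0x50007 (P1/RW1/US1/PS0)
  ✓ 0x50071  — 3 lookups

Access #0 fault: NONE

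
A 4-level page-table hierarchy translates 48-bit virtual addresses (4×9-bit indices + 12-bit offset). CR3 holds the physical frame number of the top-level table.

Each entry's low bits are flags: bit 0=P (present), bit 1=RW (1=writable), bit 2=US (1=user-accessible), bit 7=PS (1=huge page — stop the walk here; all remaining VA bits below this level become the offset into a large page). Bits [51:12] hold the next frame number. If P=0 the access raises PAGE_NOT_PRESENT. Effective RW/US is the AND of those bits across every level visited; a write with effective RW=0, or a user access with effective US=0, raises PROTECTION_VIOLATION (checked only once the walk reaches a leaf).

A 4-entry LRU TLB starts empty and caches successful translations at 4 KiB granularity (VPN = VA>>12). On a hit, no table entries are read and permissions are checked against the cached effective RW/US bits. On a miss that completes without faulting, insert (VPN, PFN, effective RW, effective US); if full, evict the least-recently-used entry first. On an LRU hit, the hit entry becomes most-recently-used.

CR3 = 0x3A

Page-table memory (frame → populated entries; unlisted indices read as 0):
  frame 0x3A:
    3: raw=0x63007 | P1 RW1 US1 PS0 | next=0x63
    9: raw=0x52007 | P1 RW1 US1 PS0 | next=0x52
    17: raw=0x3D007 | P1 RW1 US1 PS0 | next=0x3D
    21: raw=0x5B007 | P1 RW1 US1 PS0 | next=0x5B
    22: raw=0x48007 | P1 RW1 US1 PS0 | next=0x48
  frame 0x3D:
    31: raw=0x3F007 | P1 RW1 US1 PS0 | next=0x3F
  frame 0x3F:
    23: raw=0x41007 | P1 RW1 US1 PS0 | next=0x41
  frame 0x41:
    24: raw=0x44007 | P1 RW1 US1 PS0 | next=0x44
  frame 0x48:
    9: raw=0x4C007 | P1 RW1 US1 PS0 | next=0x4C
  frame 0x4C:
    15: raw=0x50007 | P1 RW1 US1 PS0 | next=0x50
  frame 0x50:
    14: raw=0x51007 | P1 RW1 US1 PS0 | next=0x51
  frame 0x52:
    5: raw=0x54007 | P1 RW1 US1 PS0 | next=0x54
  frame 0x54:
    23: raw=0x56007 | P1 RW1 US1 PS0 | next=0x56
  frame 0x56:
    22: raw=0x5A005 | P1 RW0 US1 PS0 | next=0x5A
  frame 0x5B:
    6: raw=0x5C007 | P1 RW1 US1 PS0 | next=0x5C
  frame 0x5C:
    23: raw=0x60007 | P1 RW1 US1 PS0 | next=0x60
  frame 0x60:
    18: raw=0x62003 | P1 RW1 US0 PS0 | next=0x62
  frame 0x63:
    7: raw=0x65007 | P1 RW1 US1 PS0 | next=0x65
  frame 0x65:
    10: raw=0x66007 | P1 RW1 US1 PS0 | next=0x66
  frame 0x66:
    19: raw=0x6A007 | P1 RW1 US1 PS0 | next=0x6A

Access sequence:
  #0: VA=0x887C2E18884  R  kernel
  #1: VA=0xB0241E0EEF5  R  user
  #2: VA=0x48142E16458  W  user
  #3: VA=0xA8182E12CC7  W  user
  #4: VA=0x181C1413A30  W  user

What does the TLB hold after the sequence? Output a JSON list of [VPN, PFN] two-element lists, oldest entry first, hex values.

Trace:
#0 VA=0x887C2E18884 (r,kernel):
  lvl0: tbl 0x3A, slot 17 ⇒ 0x3D007 (P1/RW1/US1/PS0)
  lvl1: tbl 0x3D, slot 31 ⇒ 0x3F007 (P1/RW1/US1/PS0)
  lvl2: tbl 0x3F, slot 23 ⇒ 0x41007 (P1/RW1/US1/PS0)
  lvl3: tbl 0x41, slot 24 ⇒ 0x44007 (P1/RW1/US1/PS0)
  → PA=0x44884  (4 entries read)
#1 VA=0xB0241E0EEF5 (r,user):
  lvl0: tbl 0x3A, slot 22 ⇒ 0x48007 (P1/RW1/US1/PS0)
  lvl1: tbl 0x48, slot 9 ⇒ 0x4C007 (P1/RW1/US1/PS0)
  lvl2: tbl 0x4C, slot 15 ⇒ 0x50007 (P1/RW1/US1/PS0)
  lvl3: tbl 0x50, slot 14 ⇒ 0x51007 (P1/RW1/US1/PS0)
  → PA=0x51EF5  (4 entries read)
#2 VA=0x48142E16458 (w,user):
  lvl0: tbl 0x3A, slot 9 ⇒ 0x52007 (P1/RW1/US1/PS0)
  lvl1: tbl 0x52, slot 5 ⇒ 0x54007 (P1/RW1/US1/PS0)
  lvl2: tbl 0x54, slot 23 ⇒ 0x56007 (P1/RW1/US1/PS0)
  lvl3: tbl 0x56, slot 22 ⇒ 0x5A005 (P1/RW0/US1/PS0)
  → PROTECTION_VIOLATION  (4 entries read)
#3 VA=0xA8182E12CC7 (w,user):
  lvl0: tbl 0x3A, slot 21 ⇒ 0x5B007 (P1/RW1/US1/PS0)
  lvl1: tbl 0x5B, slot 6 ⇒ 0x5C007 (P1/RW1/US1/PS0)
  lvl2: tbl 0x5C, slot 23 ⇒ 0x60007 (P1/RW1/US1/PS0)
  lvl3: tbl 0x60, slot 18 ⇒ 0x62003 (P1/RW1/US0/PS0)
  → PROTECTION_VIOLATION  (4 entries read)
#4 VA=0x181C1413A30 (w,user):
  lvl0: tbl 0x3A, slot 3 ⇒ 0x63007 (P1/RW1/US1/PS0)
  lvl1: tbl 0x63, slot 7 ⇒ 0x65007 (P1/RW1/US1/PS0)
  lvl2: tbl 0x65, slot 10 ⇒ 0x66007 (P1/RW1/US1/PS0)
  lvl3: tbl 0x66, slot 19 ⇒ 0x6A007 (P1/RW1/US1/PS0)
  → PA=0x6AA30  (4 entries read)

TLB: [["0x887C2E18", "0x44"], ["0xB0241E0E", "0x51"], ["0x181C1413", "0x6A"]]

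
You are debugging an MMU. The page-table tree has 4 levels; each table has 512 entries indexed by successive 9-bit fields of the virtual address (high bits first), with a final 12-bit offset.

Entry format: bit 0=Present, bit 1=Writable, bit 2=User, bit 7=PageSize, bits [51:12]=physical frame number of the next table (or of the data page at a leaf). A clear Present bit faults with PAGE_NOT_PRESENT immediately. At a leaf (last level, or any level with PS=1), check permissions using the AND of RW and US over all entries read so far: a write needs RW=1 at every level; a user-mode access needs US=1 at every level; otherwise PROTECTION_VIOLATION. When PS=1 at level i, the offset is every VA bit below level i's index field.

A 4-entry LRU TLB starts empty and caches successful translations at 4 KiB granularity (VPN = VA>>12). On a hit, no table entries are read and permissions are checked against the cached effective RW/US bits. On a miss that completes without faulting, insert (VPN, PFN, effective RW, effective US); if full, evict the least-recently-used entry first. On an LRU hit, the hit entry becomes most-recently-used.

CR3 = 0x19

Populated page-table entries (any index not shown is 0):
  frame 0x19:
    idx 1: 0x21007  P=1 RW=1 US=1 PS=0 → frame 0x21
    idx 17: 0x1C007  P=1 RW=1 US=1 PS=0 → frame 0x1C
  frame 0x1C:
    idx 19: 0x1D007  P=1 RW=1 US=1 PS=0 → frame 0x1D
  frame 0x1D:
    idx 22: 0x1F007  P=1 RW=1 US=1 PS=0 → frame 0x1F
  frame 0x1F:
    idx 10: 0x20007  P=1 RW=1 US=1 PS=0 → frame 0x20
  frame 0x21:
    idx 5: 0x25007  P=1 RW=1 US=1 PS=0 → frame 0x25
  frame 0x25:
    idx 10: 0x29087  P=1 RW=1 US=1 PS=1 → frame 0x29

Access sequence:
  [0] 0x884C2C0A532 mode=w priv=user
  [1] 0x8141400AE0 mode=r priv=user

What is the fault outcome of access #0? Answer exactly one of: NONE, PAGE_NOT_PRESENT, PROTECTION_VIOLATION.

Trace:
#0 VA=0x884C2C0A532 (w,user):
  L0 @0x19[17] → 0x1C007  P=1,RW=1,US=1,PS=0
  L1 @0x1C[19] → 0x1D007  P=1,RW=1,US=1,PS=0
  L2 @0x1D[22] → 0x1F007  P=1,RW=1,US=1,PS=0
  L3 @0x1F[10] → 0x20007  P=1,RW=1,US=1,PS=0
  ⇒ phys 0x20532  [4 reads]
#1 VA=0x8141400AE0 (r,user):
  L0 @0x19[1] → 0x21007  P=1,RW=1,US=1,PS=0
  L1 @0x21[5] → 0x25007  P=1,RW=1,US=1,PS=0
  L2 @0x25[10] → 0x29087  P=1,RW=1,US=1,PS=1
  ⇒ phys 0x29AE0 (huge @L2)  [3 reads]

Access #0 fault: NONE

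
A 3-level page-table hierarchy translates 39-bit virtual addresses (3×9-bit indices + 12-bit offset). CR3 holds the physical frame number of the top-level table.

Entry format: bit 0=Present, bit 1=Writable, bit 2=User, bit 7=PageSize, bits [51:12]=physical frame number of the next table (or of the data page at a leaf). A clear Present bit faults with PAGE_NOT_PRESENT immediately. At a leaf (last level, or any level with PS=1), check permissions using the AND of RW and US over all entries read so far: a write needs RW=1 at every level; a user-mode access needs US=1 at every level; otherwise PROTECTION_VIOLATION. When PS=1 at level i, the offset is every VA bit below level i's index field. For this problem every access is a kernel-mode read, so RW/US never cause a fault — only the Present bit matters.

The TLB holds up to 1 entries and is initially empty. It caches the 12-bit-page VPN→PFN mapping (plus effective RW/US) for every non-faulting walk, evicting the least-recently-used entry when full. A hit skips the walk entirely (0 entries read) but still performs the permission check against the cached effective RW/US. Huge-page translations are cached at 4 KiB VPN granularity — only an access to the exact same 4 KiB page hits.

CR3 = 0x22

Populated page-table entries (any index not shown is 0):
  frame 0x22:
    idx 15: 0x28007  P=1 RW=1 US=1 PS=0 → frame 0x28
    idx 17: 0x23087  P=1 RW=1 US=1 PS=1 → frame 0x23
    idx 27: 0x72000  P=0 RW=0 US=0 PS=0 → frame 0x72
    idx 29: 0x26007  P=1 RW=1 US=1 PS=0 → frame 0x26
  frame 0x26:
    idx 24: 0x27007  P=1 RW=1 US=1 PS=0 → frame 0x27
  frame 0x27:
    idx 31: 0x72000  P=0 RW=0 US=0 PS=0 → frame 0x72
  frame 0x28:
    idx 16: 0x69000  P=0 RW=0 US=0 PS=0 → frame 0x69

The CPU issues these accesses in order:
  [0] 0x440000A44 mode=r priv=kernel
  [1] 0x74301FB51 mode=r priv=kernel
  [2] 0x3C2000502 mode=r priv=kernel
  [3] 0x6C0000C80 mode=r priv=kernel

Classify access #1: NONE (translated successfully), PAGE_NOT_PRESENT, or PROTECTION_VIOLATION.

Trace:
#0 VA=0x440000A44 (r,kernel):
  L0: frame=0x22 idx=17 entry=0x23087 [P=1 RW=1 US=1 PS=1]
  ⇒ phys 0x23A44 (huge @L0)  [1 reads]
#1 VA=0x74301FB51 (r,kernel):
  L0: frame=0x22 idx=29 entry=0x26007 [P=1 RW=1 US=1 PS=0]
  L1: frame=0x26 idx=24 entry=0x27007 [P=1 RW=1 US=1 PS=0]
  L2: frame=0x27 idx=31 entry=0x72000 [P=0 RW=0 US=0 PS=0]
  ✗ PAGE_NOT_PRESENT  [3 reads]
#2 VA=0x3C2000502 (r,kernel):
  L0: frame=0x22 idx=15 entry=0x28007 [P=1 RW=1 US=1 PS=0]
  L1: frame=0x28 idx=16 entry=0x69000 [P=0 RW=0 US=0 PS=0]
  ✗ PAGE_NOT_PRESENT  [2 reads]
#3 VA=0x6C0000C80 (r,kernel):
  L0: frame=0x22 idx=27 entry=0x72000 [P=0 RW=0 US=0 PS=0]
  ✗ PAGE_NOT_PRESENT  [1 reads]

Access #1 fault: PAGE_NOT_PRESENT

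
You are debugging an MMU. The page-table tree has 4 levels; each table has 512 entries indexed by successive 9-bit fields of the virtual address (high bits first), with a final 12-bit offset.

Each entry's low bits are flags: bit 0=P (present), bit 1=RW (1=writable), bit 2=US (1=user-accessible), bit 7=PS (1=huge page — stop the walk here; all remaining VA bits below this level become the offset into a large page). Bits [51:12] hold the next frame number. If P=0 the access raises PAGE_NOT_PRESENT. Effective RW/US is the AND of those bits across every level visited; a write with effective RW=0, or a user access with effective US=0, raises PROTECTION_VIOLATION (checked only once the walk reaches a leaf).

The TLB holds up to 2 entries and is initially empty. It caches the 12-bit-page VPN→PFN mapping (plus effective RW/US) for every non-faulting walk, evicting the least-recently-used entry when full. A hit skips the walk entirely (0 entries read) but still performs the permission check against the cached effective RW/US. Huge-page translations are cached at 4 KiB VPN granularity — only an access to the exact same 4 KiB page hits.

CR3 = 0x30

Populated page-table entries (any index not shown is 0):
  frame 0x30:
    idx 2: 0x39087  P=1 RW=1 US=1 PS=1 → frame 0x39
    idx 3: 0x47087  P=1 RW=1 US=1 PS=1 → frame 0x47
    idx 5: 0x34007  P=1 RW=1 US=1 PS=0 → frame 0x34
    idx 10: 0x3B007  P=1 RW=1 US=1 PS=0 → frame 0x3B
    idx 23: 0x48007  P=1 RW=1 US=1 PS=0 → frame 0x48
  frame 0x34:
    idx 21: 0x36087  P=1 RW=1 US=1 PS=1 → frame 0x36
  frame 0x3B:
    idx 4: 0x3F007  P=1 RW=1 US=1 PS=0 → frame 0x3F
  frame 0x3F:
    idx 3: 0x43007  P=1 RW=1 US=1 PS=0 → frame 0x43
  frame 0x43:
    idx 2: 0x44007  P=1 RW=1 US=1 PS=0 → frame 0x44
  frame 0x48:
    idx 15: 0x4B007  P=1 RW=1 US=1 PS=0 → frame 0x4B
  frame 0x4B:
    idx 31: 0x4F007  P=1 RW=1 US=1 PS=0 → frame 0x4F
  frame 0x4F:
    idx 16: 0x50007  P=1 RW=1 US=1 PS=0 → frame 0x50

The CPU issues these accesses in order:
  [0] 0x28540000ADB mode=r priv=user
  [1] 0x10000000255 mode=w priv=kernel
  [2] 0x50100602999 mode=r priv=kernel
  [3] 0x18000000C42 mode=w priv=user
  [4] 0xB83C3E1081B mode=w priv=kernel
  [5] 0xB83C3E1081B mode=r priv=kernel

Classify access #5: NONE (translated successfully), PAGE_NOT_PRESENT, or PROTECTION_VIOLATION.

Per-access translation:
#0 VA=0x28540000ADB (r,user):
  lvl0: tbl 0x30, slot 5 ⇒ 0x34007 (P1/RW1/US1/PS0)
  lvl1: tbl 0x34, slot 21 ⇒ 0x36087 (P1/RW1/US1/PS1)
  ⇒ phys 0x36ADB (huge @L1)  [2 reads]
#1 VA=0x10000000255 (w,kernel):
  lvl0: tbl 0x30, slot 2 ⇒ 0x39087 (P1/RW1/US1/PS1)
  ⇒ phys 0x39255 (huge @L0)  [1 reads]
#2 VA=0x50100602999 (r,kernel):
  lvl0: tbl 0x30, slot 10 ⇒ 0x3B007 (P1/RW1/US1/PS0)
  lvl1: tbl 0x3B, slot 4 ⇒ 0x3F007 (P1/RW1/US1/PS0)
  lvl2: tbl 0x3F, slot 3 ⇒ 0x43007 (P1/RW1/US1/PS0)
  lvl3: tbl 0x43, slot 2 ⇒ 0x44007 (P1/RW1/US1/PS0)
  ⇒ phys 0x44999  [4 reads]
#3 VA=0x18000000C42 (w,user):
  lvl0: tbl 0x30, slot 3 ⇒ 0x47087 (P1/RW1/US1/PS1)
  ⇒ phys 0x47C42 (huge @L0)  [1 reads]
#4 VA=0xB83C3E1081B (w,kernel):
  lvl0: tbl 0x30, slot 23 ⇒ 0x48007 (P1/RW1/US1/PS0)
  lvl1: tbl 0x48, slot 15 ⇒ 0x4B007 (P1/RW1/US1/PS0)
  lvl2: tbl 0x4B, slot 31 ⇒ 0x4F007 (P1/RW1/US1/PS0)
  lvl3: tbl 0x4F, slot 16 ⇒ 0x50007 (P1/RW1/US1/PS0)
  ⇒ phys 0x5081B  [4 reads]
#5 VA=0xB83C3E1081B (r,kernel):
  TLB hit vpn=0xB83C3E10 → PA=0x5081B

Access #5 fault: NONE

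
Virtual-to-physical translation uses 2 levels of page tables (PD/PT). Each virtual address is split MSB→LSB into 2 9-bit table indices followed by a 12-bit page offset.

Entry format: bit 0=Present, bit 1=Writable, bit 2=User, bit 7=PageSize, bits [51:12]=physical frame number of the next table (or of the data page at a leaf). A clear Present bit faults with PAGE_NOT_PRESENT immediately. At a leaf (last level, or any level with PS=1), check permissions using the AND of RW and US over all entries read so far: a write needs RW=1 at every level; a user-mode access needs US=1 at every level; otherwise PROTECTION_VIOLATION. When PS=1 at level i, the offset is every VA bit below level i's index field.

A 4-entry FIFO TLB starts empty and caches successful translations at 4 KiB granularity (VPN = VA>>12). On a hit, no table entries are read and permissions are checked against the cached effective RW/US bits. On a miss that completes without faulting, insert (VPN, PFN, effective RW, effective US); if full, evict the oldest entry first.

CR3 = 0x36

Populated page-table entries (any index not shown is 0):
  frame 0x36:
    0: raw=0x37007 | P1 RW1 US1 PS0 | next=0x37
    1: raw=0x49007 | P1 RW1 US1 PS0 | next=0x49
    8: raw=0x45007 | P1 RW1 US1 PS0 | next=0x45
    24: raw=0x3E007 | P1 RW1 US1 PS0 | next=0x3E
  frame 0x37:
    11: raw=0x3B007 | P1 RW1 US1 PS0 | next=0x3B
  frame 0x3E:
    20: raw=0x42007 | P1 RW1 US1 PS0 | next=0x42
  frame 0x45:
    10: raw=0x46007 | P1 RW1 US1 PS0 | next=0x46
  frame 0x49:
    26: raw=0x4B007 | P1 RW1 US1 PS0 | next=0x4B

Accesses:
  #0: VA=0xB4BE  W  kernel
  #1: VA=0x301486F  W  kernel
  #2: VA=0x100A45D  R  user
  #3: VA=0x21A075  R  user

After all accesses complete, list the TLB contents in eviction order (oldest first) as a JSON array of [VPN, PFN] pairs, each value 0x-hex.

Trace:
#0 VA=0xB4BE (w,kernel):
  L0: frame=0x36 idx=0 entry=0x37007 [P=1 RW=1 US=1 PS=0]
  L1: frame=0x37 idx=11 entry=0x3B007 [P=1 RW=1 US=1 PS=0]
  ✓ 0x3B4BE  — 2 lookups
#1 VA=0x301486F (w,kernel):
  L0: frame=0x36 idx=24 entry=0x3E007 [P=1 RW=1 US=1 PS=0]
  L1: frame=0x3E idx=20 entry=0x42007 [P=1 RW=1 US=1 PS=0]
  ✓ 0x4286F  — 2 lookups
#2 VA=0x100A45D (r,user):
  L0: frame=0x36 idx=8 entry=0x45007 [P=1 RW=1 US=1 PS=0]
  L1: frame=0x45 idx=10 entry=0x46007 [P=1 RW=1 US=1 PS=0]
  ✓ 0x4645D  — 2 lookups
#3 VA=0x21A075 (r,user):
  L0: frame=0x36 idx=1 entry=0x49007 [P=1 RW=1 US=1 PS=0]
  L1: frame=0x49 idx=26 entry=0x4B007 [P=1 RW=1 US=1 PS=0]
  ✓ 0x4B075  — 2 lookups

TLB: [["0xB", "0x3B"], ["0x3014", "0x42"], ["0x100A", "0x46"], ["0x21A", "0x4B"]]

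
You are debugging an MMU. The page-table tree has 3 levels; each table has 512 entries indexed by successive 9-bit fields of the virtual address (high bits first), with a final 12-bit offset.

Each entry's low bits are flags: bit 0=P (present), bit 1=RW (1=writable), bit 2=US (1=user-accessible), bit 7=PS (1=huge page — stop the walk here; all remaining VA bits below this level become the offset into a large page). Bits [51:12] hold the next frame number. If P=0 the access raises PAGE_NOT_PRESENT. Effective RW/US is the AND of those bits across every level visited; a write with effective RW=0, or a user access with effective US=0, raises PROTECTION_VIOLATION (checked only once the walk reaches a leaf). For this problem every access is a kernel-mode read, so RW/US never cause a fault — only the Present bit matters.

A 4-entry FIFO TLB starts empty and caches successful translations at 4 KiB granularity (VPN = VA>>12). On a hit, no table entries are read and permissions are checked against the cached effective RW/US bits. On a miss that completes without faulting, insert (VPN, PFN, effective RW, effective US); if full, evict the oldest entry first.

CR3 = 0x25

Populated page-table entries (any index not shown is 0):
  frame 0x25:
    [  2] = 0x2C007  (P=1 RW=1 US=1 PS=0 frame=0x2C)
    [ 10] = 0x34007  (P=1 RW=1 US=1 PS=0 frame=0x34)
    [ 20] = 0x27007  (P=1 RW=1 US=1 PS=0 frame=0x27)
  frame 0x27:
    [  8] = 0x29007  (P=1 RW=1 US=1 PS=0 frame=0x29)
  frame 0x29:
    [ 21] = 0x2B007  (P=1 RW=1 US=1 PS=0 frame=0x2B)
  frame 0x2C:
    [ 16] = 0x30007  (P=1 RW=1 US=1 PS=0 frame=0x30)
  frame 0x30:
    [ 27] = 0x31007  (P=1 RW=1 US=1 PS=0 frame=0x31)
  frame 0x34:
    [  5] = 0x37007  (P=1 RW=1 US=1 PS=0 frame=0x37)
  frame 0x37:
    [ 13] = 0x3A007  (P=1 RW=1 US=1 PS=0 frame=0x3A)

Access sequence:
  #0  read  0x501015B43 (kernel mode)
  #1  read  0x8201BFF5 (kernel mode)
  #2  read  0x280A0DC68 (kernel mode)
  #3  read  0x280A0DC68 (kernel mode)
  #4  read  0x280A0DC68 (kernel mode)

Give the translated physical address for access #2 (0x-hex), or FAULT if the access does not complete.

Per-access translation:
#0 VA=0x501015B43 (r,kernel):
  L0: frame=0x25 idx=20 entry=0x27007 [P=1 RW=1 US=1 PS=0]
  L1: frame=0x27 idx=8 entry=0x29007 [P=1 RW=1 US=1 PS=0]
  L2: frame=0x29 idx=21 entry=0x2B007 [P=1 RW=1 US=1 PS=0]
  → PA=0x2BB43  (3 entries read)
#1 VA=0x8201BFF5 (r,kernel):
  L0: frame=0x25 idx=2 entry=0x2C007 [P=1 RW=1 US=1 PS=0]
  L1: frame=0x2C idx=16 entry=0x30007 [P=1 RW=1 US=1 PS=0]
  L2: frame=0x30 idx=27 entry=0x31007 [P=1 RW=1 US=1 PS=0]
  → PA=0x31FF5  (3 entries read)
#2 VA=0x280A0DC68 (r,kernel):
  L0: frame=0x25 idx=10 entry=0x34007 [P=1 RW=1 US=1 PS=0]
  L1: frame=0x34 idx=5 entry=0x37007 [P=1 RW=1 US=1 PS=0]
  L2: frame=0x37 idx=13 entry=0x3A007 [P=1 RW=1 US=1 PS=0]
  → PA=0x3AC68  (3 entries read)
#3 VA=0x280A0DC68 (r,kernel):
  TLB hit vpn=0x280A0D → PA=0x3AC68
#4 VA=0x280A0DC68 (r,kernel):
  TLB hit vpn=0x280A0D → PA=0x3AC68

Access #2 PA: 0x3AC68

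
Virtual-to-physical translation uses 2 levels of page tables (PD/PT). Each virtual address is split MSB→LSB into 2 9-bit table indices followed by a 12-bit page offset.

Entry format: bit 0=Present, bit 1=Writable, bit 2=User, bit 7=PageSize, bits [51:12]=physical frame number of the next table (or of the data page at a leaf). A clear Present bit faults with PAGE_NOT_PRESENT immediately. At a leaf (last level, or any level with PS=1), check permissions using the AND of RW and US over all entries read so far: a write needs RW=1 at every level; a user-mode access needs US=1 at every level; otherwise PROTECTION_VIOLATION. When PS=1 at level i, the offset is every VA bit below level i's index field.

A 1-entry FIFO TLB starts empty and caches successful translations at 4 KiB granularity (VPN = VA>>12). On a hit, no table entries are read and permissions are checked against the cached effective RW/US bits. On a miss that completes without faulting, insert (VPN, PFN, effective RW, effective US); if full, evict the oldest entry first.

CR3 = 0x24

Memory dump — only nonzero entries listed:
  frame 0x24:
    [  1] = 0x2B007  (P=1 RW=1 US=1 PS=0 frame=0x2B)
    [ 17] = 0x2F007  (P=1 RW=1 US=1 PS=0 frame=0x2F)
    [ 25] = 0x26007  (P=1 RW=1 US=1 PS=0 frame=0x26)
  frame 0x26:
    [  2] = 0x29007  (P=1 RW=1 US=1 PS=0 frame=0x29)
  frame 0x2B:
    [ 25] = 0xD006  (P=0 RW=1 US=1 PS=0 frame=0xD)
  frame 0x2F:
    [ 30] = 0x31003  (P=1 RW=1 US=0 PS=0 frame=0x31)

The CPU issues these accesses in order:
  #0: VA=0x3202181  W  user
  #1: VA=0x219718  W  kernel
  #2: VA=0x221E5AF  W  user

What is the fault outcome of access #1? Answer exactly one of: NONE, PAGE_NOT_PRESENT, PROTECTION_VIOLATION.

Per-access translation:
#0 VA=0x3202181 (w,user):
  lvl0: tbl 0x24, slot 25 ⇒ 0x26007 (P1/RW1/US1/PS0)
  lvl1: tbl 0x26, slot 2 ⇒ 0x29007 (P1/RW1/US1/PS0)
  ⇒ phys 0x29181  [2 reads]
#1 VA=0x219718 (w,kernel):
  lvl0: tbl 0x24, slot 1 ⇒ 0x2B007 (P1/RW1/US1/PS0)
  lvl1: tbl 0x2B, slot 25 ⇒ 0xD006 (P0/RW1/US1/PS0)
  → PAGE_NOT_PRESENT  (2 entries read)
#2 VA=0x221E5AF (w,user):
  lvl0: tbl 0x24, slot 17 ⇒ 0x2F007 (P1/RW1/US1/PS0)
  lvl1: tbl 0x2F, slot 30 ⇒ 0x31003 (P1/RW1/US0/PS0)
  → PROTECTION_VIOLATION  (2 entries read)

Access #1 fault: PAGE_NOT_PRESENT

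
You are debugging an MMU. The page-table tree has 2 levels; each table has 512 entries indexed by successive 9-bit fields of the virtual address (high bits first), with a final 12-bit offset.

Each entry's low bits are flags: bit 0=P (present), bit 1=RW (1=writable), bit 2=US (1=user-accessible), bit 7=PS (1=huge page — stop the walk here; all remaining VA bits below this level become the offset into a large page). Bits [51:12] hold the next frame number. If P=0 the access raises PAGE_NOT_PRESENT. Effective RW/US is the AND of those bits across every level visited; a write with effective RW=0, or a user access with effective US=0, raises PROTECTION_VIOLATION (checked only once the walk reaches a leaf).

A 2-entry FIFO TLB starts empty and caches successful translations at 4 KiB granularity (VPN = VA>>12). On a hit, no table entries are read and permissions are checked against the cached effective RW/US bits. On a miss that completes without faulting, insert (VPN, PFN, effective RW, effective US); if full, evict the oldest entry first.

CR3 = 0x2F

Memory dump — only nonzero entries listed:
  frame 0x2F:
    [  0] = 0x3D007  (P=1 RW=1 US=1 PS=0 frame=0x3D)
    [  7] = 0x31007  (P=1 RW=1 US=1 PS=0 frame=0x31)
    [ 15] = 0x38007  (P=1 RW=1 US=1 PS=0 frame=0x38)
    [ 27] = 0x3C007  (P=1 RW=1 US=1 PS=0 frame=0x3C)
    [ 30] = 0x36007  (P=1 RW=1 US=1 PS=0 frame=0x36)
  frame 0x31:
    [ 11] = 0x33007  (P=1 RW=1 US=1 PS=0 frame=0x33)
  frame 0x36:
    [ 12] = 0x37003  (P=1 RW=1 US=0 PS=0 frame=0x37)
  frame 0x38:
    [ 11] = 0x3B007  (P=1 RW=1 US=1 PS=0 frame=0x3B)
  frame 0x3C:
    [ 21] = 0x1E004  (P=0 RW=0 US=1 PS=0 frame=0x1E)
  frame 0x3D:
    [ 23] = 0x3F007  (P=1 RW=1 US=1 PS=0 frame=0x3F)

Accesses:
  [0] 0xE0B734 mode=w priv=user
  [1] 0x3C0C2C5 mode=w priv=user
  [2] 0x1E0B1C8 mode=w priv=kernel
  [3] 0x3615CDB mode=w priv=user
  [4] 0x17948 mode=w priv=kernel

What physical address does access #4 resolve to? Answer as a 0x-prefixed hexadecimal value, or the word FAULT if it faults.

Trace:
#0 VA=0xE0B734 (w,user):
  L0 @0x2F[7] → 0x31007  P=1,RW=1,US=1,PS=0
  L1 @0x31[11] → 0x33007  P=1,RW=1,US=1,PS=0
  ⇒ phys 0x33734  [2 reads]
#1 VA=0x3C0C2C5 (w,user):
  L0 @0x2F[30] → 0x36007  P=1,RW=1,US=1,PS=0
  L1 @0x36[12] → 0x37003  P=1,RW=1,US=0,PS=0
  ⇒ fault: PROTECTION_VIOLATION  — 2 lookups
#2 VA=0x1E0B1C8 (w,kernel):
  L0 @0x2F[15] → 0x38007  P=1,RW=1,US=1,PS=0
  L1 @0x38[11] → 0x3B007  P=1,RW=1,US=1,PS=0
  ⇒ phys 0x3B1C8  [2 reads]
#3 VA=0x3615CDB (w,user):
  L0 @0x2F[27] → 0x3C007  P=1,RW=1,US=1,PS=0
  L1 @0x3C[21] → 0x1E004  P=0,RW=0,US=1,PS=0
  ⇒ fault: PAGE_NOT_PRESENT  — 2 lookups
#4 VA=0x17948 (w,kernel):
  L0 @0x2F[0] → 0x3D007  P=1,RW=1,US=1,PS=0
  L1 @0x3D[23] → 0x3F007  P=1,RW=1,US=1,PS=0
  ⇒ phys 0x3F948  [2 reads]

Access #4 PA: 0x3F948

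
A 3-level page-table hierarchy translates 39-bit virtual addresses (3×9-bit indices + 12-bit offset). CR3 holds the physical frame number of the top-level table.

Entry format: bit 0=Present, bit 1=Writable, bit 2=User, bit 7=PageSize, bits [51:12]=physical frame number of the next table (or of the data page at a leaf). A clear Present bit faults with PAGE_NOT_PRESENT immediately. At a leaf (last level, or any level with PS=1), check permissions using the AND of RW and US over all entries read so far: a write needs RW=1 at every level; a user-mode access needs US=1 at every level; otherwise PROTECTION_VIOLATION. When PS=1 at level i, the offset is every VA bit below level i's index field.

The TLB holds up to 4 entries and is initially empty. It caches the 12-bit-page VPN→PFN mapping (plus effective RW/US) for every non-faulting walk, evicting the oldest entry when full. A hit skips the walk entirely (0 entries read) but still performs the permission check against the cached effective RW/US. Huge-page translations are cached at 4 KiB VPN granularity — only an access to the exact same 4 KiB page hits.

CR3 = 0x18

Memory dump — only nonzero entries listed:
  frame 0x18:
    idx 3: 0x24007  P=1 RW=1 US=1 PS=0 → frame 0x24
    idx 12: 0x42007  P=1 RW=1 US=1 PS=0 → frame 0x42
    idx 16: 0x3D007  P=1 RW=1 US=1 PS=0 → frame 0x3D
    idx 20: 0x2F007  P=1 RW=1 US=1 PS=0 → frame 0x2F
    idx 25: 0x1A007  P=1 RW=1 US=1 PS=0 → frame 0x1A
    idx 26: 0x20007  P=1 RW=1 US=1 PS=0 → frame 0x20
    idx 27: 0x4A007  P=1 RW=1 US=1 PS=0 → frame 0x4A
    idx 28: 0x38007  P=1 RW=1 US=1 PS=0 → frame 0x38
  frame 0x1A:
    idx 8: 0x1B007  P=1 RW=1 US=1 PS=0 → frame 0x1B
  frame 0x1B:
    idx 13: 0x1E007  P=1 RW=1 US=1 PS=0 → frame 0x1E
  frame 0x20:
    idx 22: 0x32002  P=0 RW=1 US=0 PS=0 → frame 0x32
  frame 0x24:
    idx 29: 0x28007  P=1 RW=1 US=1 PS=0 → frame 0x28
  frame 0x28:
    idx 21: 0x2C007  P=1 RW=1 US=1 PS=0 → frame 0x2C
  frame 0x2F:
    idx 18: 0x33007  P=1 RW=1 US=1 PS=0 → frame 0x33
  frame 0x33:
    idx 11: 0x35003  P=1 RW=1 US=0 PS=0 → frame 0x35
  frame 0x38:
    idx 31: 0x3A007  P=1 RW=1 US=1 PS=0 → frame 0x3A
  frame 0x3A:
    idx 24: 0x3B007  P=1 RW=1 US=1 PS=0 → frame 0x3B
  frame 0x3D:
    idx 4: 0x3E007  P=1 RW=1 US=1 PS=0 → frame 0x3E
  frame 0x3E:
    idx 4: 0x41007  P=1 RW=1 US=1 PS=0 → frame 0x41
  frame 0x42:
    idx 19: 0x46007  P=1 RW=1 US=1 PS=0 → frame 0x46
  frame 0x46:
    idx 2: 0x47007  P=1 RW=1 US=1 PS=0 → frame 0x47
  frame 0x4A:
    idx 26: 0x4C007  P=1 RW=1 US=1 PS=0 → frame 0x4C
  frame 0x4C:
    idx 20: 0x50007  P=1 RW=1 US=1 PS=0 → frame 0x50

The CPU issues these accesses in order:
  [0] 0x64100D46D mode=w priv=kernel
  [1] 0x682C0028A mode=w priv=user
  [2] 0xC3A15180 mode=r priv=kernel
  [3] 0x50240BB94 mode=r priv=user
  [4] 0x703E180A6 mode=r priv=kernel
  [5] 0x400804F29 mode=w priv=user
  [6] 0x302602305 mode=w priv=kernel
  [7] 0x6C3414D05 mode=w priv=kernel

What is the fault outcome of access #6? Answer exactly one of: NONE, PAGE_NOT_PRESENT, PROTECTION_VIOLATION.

Trace:
#0 VA=0x64100D46D (w,kernel):
  [0] read 0x18 idx=25: raw=0x1A007 flags P=1 W=1 U=1 S=0
  [1] read 0x1A idx=8: raw=0x1B007 flags P=1 W=1 U=1 S=0
  [2] read 0x1B idx=13: raw=0x1E007 flags P=1 W=1 U=1 S=0
  ✓ 0x1E46D  — 3 lookups
#1 VA=0x682C0028A (w,user):
  [0] read 0x18 idx=26: raw=0x20007 flags P=1 W=1 U=1 S=0
  [1] read 0x20 idx=22: raw=0x32002 flags P=0 W=1 U=0 S=0
  → PAGE_NOT_PRESENT  (2 entries read)
#2 VA=0xC3A15180 (r,kernel):
  [0] read 0x18 idx=3: raw=0x24007 flags P=1 W=1 U=1 S=0
  [1] read 0x24 idx=29: raw=0x28007 flags P=1 W=1 U=1 S=0
  [2] read 0x28 idx=21: raw=0x2C007 flags P=1 W=1 U=1 S=0
  ✓ 0x2C180  — 3 lookups
#3 VA=0x50240BB94 (r,user):
  [0] read 0x18 idx=20: raw=0x2F007 flags P=1 W=1 U=1 S=0
  [1] read 0x2F idx=18: raw=0x33007 flags P=1 W=1 U=1 S=0
  [2] read 0x33 idx=11: raw=0x35003 flags P=1 W=1 U=0 S=0
  → PROTECTION_VIOLATION  (3 entries read)
#4 VA=0x703E180A6 (r,kernel):
  [0] read 0x18 idx=28: raw=0x38007 flags P=1 W=1 U=1 S=0
  [1] read 0x38 idx=31: raw=0x3A007 flags P=1 W=1 U=1 S=0
  [2] read 0x3A idx=24: raw=0x3B007 flags P=1 W=1 U=1 S=0
  ✓ 0x3B0A6  — 3 lookups
#5 VA=0x400804F29 (w,user):
  [0] read 0x18 idx=16: raw=0x3D007 flags P=1 W=1 U=1 S=0
  [1] read 0x3D idx=4: raw=0x3E007 flags P=1 W=1 U=1 S=0
  [2] read 0x3E idx=4: raw=0x41007 flags P=1 W=1 U=1 S=0
  ✓ 0x41F29  — 3 lookups
#6 VA=0x302602305 (w,kernel):
  [0] read 0x18 idx=12: raw=0x42007 flags P=1 W=1 U=1 S=0
  [1] read 0x42 idx=19: raw=0x46007 flags P=1 W=1 U=1 S=0
  [2] read 0x46 idx=2: raw=0x47007 flags P=1 W=1 U=1 S=0
  ✓ 0x47305  — 3 lookups
#7 VA=0x6C3414D05 (w,kernel):
  [0] read 0x18 idx=27: raw=0x4A007 flags P=1 W=1 U=1 S=0
  [1] read 0x4A idx=26: raw=0x4C007 flags P=1 W=1 U=1 S=0
  [2] read 0x4C idx=20: raw=0x50007 flags P=1 W=1 U=1 S=0
  ✓ 0x50D05  — 3 lookups

Access #6 fault: NONE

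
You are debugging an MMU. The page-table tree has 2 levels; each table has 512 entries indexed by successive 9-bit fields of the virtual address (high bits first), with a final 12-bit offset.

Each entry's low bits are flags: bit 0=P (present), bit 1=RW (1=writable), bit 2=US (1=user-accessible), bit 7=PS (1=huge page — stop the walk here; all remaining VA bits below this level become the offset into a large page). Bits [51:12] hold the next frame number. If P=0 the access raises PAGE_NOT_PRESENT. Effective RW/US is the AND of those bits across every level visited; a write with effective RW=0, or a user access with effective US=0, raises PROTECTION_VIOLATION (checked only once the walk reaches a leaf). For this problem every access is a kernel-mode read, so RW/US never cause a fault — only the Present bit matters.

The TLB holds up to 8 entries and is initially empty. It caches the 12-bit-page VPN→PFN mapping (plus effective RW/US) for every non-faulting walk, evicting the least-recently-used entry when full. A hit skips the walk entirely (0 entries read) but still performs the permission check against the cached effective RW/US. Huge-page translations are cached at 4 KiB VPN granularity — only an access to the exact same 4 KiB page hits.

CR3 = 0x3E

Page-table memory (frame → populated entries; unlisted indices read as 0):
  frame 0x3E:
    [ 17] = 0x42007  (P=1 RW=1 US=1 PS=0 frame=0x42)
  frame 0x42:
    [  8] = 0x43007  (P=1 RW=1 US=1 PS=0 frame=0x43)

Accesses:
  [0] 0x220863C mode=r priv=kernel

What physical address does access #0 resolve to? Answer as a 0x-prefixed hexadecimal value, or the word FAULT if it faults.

Per-access translation:
#0 VA=0x220863C (r,kernel):
  [0] read 0x3E idx=17: raw=0x42007 flags P=1 W=1 U=1 S=0
  [1] read 0x42 idx=8: raw=0x43007 flags P=1 W=1 U=1 S=0
  → PA=0x4363C  (2 entries read)

Access #0 PA: 0x4363C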